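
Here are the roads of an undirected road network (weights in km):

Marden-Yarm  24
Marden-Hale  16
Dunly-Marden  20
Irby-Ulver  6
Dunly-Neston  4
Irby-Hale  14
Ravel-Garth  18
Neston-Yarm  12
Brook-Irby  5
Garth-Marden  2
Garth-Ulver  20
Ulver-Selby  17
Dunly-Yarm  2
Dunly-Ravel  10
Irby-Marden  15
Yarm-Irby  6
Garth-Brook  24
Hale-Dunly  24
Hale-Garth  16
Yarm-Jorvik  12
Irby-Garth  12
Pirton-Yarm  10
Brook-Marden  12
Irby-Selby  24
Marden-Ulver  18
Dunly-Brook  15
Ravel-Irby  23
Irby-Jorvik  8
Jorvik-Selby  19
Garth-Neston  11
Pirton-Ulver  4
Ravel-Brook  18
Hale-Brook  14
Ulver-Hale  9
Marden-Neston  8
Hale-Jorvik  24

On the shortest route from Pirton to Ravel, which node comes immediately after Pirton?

Enumerating some paths:
Pirton - Ulver - Irby - Brook - Ravel: 4+6+5+18 = 33
Pirton - Yarm - Dunly - Ravel: 10+2+10 = 22
Pirton - Ulver - Irby - Yarm - Dunly - Ravel: 4+6+6+2+10 = 28
Pirton - Ulver - Irby - Ravel: 4+6+23 = 33
Cheapest is Pirton - Yarm - Dunly - Ravel at 22 km.
So from Pirton the first move is to Yarm.

Yarm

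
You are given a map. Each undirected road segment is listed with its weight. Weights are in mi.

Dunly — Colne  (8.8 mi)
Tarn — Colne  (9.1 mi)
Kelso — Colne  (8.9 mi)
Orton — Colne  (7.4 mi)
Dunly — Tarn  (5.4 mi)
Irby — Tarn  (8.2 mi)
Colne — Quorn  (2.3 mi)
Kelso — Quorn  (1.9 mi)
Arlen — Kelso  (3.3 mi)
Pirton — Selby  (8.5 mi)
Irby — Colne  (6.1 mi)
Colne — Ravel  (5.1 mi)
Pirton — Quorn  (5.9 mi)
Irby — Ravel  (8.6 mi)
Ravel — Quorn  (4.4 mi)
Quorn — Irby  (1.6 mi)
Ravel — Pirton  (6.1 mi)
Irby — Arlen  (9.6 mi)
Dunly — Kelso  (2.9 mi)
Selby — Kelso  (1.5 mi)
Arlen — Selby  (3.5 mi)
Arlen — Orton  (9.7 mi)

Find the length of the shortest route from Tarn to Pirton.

Enumerating some paths:
Tarn - Irby - Quorn - Pirton: 8.2+1.6+5.9 = 15.7
Tarn - Colne - Quorn - Pirton: 9.1+2.3+5.9 = 17.3
Tarn - Dunly - Kelso - Selby - Pirton: 5.4+2.9+1.5+8.5 = 18.3
Tarn - Dunly - Kelso - Quorn - Pirton: 5.4+2.9+1.9+5.9 = 16.1
The minimum is 15.7 mi via Tarn - Irby - Quorn - Pirton.

15.7 mi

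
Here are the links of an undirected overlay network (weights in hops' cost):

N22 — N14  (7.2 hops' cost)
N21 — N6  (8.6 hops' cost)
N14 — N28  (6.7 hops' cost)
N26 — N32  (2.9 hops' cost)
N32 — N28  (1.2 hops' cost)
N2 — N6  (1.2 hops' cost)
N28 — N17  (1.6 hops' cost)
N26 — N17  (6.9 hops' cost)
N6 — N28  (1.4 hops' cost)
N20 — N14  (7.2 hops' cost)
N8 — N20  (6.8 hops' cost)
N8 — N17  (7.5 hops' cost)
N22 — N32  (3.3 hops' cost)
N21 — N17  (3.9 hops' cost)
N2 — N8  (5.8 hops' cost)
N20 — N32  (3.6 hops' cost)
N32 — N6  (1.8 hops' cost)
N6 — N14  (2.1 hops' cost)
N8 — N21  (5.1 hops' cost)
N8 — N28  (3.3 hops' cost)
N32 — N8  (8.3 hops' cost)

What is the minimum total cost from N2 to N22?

Running Dijkstra from N2:
N2: 0
N6: 1.2  (via N2)
N28: 2.6  (via N6)
N32: 3  (via N6)
N14: 3.3  (via N6)
N17: 4.2  (via N28)
N8: 5.8  (via N2)
N26: 5.9  (via N32)
N22: 6.3  (via N32)
Shortest route: N2–N6–N32–N22 = 6.3 hops' cost.

6.3 hops' cost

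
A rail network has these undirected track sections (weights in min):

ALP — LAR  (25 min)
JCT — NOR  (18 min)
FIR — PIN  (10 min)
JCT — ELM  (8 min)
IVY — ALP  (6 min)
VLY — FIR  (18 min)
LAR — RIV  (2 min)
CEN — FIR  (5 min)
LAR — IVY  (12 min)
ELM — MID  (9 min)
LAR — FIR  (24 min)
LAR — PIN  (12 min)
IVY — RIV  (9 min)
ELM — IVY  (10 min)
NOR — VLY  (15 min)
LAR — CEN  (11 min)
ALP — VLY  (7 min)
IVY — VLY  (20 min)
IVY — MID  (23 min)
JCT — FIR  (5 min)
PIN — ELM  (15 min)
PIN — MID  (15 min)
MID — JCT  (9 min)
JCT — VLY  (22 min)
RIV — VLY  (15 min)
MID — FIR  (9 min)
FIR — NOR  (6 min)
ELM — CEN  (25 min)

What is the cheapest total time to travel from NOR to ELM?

19 min

Candidate routes:
NOR → FIR → MID → ELM: 6+9+9 = 24
NOR → JCT → ELM: 18+8 = 26
NOR → FIR → JCT → ELM: 6+5+8 = 19
The minimum is 19 min via NOR → FIR → JCT → ELM.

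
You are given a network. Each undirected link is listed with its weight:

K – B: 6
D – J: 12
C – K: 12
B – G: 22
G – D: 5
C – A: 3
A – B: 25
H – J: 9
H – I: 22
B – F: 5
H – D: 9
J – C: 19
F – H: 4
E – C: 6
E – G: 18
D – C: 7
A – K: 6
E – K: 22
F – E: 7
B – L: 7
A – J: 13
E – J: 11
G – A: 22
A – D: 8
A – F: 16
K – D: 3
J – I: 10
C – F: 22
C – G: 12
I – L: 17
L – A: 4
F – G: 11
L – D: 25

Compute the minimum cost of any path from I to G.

27

Candidate routes:
I - J - D - G: 10+12+5 = 27
I - J - H - D - G: 10+9+9+5 = 33
I - L - A - D - G: 17+4+8+5 = 34
I - J - H - F - G: 10+9+4+11 = 34
Cheapest is I - J - D - G at 27.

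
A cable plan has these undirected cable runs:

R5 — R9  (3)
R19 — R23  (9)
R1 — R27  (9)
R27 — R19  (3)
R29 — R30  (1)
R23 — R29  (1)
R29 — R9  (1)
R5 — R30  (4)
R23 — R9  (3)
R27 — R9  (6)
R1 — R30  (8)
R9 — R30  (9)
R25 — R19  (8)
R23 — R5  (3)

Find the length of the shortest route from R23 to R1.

Settle nodes by increasing distance from R23:
R23: 0
R29: 1  (via R23)
R9: 2  (via R29)
R30: 2  (via R29)
R5: 3  (via R23)
R27: 8  (via R9)
R19: 9  (via R23)
R1: 10  (via R30)
Shortest route: R23–R29–R30–R1 = 10.

10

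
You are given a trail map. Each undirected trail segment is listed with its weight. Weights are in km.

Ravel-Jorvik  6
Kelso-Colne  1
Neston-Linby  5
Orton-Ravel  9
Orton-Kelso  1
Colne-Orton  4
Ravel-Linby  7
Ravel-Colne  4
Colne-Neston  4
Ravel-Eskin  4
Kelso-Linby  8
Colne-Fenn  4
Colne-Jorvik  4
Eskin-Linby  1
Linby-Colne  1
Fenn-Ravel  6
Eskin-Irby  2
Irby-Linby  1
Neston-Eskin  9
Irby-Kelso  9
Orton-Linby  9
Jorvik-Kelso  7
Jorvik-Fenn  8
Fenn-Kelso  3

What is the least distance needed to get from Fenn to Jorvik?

8 km

Shortest distances from Fenn:
Fenn: 0
Kelso: 3  (via Fenn)
Colne: 4  (via Fenn)
Orton: 4  (via Kelso)
Linby: 5  (via Colne)
Eskin: 6  (via Linby)
Irby: 6  (via Linby)
Ravel: 6  (via Fenn)
Neston: 8  (via Colne)
Jorvik: 8  (via Fenn)
Shortest route: Fenn → Jorvik = 8 km.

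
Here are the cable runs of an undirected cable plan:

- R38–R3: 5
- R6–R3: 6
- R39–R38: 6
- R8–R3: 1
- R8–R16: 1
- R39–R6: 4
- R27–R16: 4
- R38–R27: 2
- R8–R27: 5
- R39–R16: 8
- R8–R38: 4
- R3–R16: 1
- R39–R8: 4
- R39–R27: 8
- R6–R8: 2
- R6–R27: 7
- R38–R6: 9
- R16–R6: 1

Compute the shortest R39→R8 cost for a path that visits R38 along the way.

10

Best R39 to R38: R39 → R38 costing 6
Shortest R38→R8: R38 → R8 = 4
Total via R38: 6 + 4 = 10.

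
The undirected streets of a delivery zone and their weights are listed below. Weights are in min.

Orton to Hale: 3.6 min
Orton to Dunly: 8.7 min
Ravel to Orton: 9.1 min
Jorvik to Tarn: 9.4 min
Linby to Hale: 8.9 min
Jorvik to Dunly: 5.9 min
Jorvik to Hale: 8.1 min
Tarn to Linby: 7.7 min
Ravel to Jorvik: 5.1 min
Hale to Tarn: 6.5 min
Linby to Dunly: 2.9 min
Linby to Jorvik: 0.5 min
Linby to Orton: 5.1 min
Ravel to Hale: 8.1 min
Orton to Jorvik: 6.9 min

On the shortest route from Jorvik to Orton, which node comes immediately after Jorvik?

Candidate routes:
Jorvik–Orton: 6.9 = 6.9
Jorvik–Linby–Orton: 0.5+5.1 = 5.6
The minimum is 5.6 min via Jorvik–Linby–Orton.
So from Jorvik the first move is to Linby.

Linby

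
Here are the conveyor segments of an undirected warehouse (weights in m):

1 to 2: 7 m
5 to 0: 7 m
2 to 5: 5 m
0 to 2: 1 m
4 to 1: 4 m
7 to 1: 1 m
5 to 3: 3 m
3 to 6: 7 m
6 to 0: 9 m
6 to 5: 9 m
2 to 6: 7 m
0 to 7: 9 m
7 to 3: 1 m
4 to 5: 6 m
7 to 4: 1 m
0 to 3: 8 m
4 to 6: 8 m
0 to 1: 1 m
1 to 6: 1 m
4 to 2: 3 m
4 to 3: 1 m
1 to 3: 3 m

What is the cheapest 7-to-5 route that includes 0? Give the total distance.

Best 7 to 0: 7 → 1 → 0 costing 2
Shortest 0→5: 0 → 2 → 5 = 6
Total via 0: 2 + 6 = 8 m.

8 m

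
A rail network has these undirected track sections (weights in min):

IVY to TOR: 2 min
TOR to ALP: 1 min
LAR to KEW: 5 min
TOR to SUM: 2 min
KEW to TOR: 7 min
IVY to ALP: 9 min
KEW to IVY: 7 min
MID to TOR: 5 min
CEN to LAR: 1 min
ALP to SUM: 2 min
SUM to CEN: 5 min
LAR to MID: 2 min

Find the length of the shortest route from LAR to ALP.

8 min

Enumerating some paths:
LAR - CEN - SUM - ALP: 1+5+2 = 8
LAR - CEN - SUM - TOR - ALP: 1+5+2+1 = 9
The minimum is 8 min via LAR - CEN - SUM - ALP.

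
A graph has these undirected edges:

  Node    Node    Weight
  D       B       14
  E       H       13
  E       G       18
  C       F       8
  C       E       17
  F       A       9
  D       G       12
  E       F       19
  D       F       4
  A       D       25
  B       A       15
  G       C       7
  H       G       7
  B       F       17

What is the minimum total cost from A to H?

Shortest distances from A:
A: 0
F: 9  (via A)
D: 13  (via F)
B: 15  (via A)
C: 17  (via F)
G: 24  (via C)
E: 28  (via F)
H: 31  (via G)
Shortest route: A–F–C–G–H = 31.

31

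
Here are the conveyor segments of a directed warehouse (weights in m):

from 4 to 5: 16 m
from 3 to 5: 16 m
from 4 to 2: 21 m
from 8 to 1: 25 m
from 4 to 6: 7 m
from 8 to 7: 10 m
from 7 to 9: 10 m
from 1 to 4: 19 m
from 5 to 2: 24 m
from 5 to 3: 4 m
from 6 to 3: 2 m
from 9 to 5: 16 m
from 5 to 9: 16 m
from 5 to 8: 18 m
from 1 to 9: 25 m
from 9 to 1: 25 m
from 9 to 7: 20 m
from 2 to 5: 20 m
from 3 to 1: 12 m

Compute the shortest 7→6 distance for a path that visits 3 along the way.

Best 7 to 3: 7 → 9 → 5 → 3 costing 30
Shortest 3→6: 3 → 1 → 4 → 6 = 38
Total via 3: 30 + 38 = 68 m.

68 m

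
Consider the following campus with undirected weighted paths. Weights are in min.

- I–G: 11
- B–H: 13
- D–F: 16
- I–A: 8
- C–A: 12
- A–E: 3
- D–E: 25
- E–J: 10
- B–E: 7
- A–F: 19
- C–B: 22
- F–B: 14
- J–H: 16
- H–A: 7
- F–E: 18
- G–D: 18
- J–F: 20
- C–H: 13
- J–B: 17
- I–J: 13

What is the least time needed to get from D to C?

Running Dijkstra from D:
D: 0
F: 16  (via D)
G: 18  (via D)
E: 25  (via D)
A: 28  (via E)
I: 29  (via G)
B: 30  (via F)
H: 35  (via A)
J: 35  (via E)
C: 40  (via A)
Shortest route: D → E → A → C = 40 min.

40 min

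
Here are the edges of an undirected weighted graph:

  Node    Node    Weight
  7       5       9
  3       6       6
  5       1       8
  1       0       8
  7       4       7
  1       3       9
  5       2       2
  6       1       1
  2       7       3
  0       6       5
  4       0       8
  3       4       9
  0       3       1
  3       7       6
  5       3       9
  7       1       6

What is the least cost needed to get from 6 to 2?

Running Dijkstra from 6:
6: 0
1: 1  (via 6)
0: 5  (via 6)
3: 6  (via 6)
7: 7  (via 1)
5: 9  (via 1)
2: 10  (via 7)
Shortest route: 6–1–7–2 = 10.

10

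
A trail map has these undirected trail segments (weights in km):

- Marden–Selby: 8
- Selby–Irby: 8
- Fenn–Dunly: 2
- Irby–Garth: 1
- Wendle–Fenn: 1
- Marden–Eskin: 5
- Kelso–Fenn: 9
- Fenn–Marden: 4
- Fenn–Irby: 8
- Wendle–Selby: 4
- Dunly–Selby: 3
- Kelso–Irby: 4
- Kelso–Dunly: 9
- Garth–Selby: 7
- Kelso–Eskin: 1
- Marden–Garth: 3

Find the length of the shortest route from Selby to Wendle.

Enumerating some paths:
Selby - Dunly - Fenn - Wendle: 3+2+1 = 6
Selby - Wendle: 4 = 4
Cheapest is Selby - Wendle at 4 km.

4 km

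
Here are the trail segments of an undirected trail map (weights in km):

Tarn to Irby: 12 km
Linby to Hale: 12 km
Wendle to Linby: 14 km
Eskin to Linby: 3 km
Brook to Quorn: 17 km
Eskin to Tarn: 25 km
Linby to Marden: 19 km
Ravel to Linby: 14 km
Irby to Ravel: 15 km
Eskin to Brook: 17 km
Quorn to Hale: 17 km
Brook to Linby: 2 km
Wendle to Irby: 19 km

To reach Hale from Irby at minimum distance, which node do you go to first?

Compare a few routes:
Irby - Ravel - Linby - Hale: 15+14+12 = 41
Irby - Wendle - Linby - Hale: 19+14+12 = 45
Irby - Tarn - Eskin - Linby - Hale: 12+25+3+12 = 52
Cheapest is Irby - Ravel - Linby - Hale at 41 km.
So from Irby the first move is to Ravel.

Ravel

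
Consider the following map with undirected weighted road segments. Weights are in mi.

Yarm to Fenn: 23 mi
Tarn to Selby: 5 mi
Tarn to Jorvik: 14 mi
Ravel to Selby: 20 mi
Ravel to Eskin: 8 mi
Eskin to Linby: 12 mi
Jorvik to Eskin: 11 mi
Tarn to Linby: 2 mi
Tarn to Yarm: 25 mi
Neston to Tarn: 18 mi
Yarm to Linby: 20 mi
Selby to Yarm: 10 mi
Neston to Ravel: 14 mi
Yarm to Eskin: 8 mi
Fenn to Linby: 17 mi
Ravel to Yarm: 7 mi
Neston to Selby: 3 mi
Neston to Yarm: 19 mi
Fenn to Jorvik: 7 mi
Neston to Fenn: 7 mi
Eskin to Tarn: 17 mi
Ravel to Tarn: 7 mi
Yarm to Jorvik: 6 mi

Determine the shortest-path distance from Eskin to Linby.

Shortest distances from Eskin:
Eskin: 0
Yarm: 8  (via Eskin)
Ravel: 8  (via Eskin)
Jorvik: 11  (via Eskin)
Linby: 12  (via Eskin)
Shortest route: Eskin–Linby = 12 mi.

12 mi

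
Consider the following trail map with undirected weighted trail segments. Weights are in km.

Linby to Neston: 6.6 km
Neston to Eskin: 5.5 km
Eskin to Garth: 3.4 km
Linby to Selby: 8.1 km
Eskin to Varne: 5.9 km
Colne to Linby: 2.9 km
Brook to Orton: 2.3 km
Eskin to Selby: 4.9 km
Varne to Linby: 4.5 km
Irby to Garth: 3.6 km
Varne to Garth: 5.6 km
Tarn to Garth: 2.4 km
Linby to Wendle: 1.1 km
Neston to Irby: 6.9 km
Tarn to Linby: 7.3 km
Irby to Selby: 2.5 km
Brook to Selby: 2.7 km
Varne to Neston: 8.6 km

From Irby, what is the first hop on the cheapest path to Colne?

Enumerating some paths:
Irby - Garth - Varne - Linby - Colne: 3.6+5.6+4.5+2.9 = 16.6
Irby - Neston - Linby - Colne: 6.9+6.6+2.9 = 16.4
Irby - Selby - Linby - Colne: 2.5+8.1+2.9 = 13.5
Irby - Garth - Tarn - Linby - Colne: 3.6+2.4+7.3+2.9 = 16.2
Cheapest is Irby - Selby - Linby - Colne at 13.5 km.
So from Irby the first move is to Selby.

Selby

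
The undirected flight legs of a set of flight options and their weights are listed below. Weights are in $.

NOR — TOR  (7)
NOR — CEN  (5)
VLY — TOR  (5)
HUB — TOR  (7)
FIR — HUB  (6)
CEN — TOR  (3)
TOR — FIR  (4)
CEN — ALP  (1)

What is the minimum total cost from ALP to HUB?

Running Dijkstra from ALP:
ALP: 0
CEN: 1  (via ALP)
TOR: 4  (via CEN)
NOR: 6  (via CEN)
FIR: 8  (via TOR)
VLY: 9  (via TOR)
HUB: 11  (via TOR)
Shortest route: ALP–CEN–TOR–HUB = $11.

$11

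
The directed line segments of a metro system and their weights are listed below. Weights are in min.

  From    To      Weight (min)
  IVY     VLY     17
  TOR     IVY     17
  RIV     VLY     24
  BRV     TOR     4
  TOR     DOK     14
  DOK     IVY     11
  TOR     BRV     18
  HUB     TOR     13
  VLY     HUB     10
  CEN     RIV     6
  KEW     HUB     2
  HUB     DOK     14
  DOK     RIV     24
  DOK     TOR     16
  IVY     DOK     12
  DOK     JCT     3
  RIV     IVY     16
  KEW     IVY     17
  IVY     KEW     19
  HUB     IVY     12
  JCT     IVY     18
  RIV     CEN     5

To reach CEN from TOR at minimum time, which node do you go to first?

Enumerating some paths:
TOR–IVY–DOK–RIV–CEN: 17+12+24+5 = 58
TOR–DOK–RIV–CEN: 14+24+5 = 43
TOR–IVY–KEW–HUB–DOK–RIV–CEN: 17+19+2+14+24+5 = 81
The minimum is 43 min via TOR–DOK–RIV–CEN.
So from TOR the first move is to DOK.

DOK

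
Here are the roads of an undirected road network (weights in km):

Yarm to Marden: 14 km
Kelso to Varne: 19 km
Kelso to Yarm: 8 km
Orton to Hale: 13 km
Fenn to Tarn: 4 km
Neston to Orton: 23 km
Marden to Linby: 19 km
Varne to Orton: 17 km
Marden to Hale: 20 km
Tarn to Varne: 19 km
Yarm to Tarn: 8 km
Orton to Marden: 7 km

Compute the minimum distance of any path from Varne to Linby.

Compare a few routes:
Varne–Orton–Marden–Linby: 17+7+19 = 43
Varne–Tarn–Yarm–Marden–Linby: 19+8+14+19 = 60
Varne–Kelso–Yarm–Marden–Linby: 19+8+14+19 = 60
Varne–Orton–Hale–Marden–Linby: 17+13+20+19 = 69
Cheapest is Varne–Orton–Marden–Linby at 43 km.

43 km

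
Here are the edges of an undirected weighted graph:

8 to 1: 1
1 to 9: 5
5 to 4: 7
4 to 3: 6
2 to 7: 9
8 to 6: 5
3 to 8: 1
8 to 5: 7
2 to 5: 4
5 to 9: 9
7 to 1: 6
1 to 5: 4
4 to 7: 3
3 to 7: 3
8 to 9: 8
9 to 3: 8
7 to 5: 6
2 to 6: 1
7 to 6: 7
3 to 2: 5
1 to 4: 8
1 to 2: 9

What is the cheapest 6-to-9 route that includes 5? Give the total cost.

14

Best 6 to 5: 6 → 2 → 5 costing 5
Best 5 to 9: 5 → 9 costing 9
Total via 5: 5 + 9 = 14.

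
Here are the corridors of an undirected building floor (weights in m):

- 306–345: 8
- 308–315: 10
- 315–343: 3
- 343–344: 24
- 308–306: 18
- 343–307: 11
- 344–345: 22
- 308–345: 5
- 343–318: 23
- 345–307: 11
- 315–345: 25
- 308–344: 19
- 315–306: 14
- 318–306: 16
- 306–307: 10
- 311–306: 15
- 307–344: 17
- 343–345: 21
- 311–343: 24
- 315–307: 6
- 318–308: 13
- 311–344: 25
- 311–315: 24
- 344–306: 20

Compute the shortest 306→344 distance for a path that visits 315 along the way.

37 m

Best 306 to 315: 306–315 costing 14
Best 315 to 344: 315–307–344 costing 23
Total via 315: 14 + 23 = 37 m.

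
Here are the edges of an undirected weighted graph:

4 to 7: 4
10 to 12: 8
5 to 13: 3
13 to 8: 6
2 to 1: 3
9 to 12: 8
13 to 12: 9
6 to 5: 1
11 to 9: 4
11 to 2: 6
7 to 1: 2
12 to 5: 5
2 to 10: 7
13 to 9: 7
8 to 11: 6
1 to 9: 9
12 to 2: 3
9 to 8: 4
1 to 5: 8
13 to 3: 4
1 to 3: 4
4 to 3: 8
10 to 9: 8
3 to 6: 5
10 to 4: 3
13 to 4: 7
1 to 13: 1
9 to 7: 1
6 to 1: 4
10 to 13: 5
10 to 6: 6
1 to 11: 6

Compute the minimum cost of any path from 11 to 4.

Enumerating some paths:
11 → 1 → 7 → 4: 6+2+4 = 12
11 → 1 → 13 → 4: 6+1+7 = 14
11 → 9 → 7 → 4: 4+1+4 = 9
Cheapest is 11 → 9 → 7 → 4 at 9.

9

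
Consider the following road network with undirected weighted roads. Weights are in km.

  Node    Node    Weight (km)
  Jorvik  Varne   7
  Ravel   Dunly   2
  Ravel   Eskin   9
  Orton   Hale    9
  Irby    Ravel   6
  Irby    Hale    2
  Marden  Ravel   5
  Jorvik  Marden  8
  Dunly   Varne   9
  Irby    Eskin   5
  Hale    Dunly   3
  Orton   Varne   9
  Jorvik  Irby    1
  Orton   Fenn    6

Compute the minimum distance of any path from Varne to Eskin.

13 km

Compare a few routes:
Varne → Dunly → Hale → Irby → Eskin: 9+3+2+5 = 19
Varne → Jorvik → Irby → Eskin: 7+1+5 = 13
Cheapest is Varne → Jorvik → Irby → Eskin at 13 km.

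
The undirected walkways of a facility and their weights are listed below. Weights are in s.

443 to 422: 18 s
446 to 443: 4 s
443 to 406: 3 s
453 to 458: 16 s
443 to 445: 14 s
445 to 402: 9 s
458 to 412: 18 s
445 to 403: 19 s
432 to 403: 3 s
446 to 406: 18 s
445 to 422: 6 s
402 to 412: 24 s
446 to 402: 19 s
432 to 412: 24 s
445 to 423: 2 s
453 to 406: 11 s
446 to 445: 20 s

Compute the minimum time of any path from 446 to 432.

40 s

Settle nodes by increasing distance from 446:
446: 0
443: 4  (via 446)
406: 7  (via 443)
453: 18  (via 406)
445: 18  (via 443)
402: 19  (via 446)
423: 20  (via 445)
422: 22  (via 443)
458: 34  (via 453)
403: 37  (via 445)
432: 40  (via 403)
Shortest route: 446–443–445–403–432 = 40 s.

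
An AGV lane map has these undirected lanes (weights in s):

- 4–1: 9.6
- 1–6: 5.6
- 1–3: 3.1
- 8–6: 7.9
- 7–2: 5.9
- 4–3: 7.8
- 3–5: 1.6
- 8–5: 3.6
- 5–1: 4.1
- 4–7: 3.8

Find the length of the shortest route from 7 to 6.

19 s

Running Dijkstra from 7:
7: 0
4: 3.8  (via 7)
2: 5.9  (via 7)
3: 11.6  (via 4)
5: 13.2  (via 3)
1: 13.4  (via 4)
8: 16.8  (via 5)
6: 19  (via 1)
Shortest route: 7 → 4 → 1 → 6 = 19 s.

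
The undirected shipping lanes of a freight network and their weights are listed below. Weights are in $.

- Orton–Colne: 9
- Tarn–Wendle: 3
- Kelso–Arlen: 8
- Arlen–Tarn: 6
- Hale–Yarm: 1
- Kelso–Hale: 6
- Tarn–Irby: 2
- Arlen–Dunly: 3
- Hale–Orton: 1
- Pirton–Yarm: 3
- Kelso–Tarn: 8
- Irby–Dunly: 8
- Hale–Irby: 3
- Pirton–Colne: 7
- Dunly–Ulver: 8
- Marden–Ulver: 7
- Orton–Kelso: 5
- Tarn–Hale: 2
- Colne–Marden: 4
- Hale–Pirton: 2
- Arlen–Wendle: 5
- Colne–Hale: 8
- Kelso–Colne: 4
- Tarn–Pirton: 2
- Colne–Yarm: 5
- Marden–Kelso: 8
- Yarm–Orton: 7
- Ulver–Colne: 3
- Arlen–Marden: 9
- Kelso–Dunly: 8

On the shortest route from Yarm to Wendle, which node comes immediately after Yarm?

Hale

Enumerating some paths:
Yarm–Pirton–Tarn–Wendle: 3+2+3 = 8
Yarm–Hale–Tarn–Wendle: 1+2+3 = 6
Yarm–Hale–Pirton–Tarn–Wendle: 1+2+2+3 = 8
Cheapest is Yarm–Hale–Tarn–Wendle at $6.
So from Yarm the first move is to Hale.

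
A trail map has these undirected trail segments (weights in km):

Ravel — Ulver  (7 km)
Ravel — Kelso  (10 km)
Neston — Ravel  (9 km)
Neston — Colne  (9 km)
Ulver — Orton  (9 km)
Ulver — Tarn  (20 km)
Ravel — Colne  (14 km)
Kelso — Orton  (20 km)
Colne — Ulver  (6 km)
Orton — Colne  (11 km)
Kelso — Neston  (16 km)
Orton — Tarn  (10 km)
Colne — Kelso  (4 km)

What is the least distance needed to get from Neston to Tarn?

Running Dijkstra from Neston:
Neston: 0
Colne: 9  (via Neston)
Ravel: 9  (via Neston)
Kelso: 13  (via Colne)
Ulver: 15  (via Colne)
Orton: 20  (via Colne)
Tarn: 30  (via Orton)
Shortest route: Neston–Colne–Orton–Tarn = 30 km.

30 km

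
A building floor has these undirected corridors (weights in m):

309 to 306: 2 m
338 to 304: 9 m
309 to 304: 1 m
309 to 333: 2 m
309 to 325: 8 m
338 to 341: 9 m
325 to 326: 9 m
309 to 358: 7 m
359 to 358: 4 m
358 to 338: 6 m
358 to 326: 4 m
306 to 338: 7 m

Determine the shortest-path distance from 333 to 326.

13 m

Shortest distances from 333:
333: 0
309: 2  (via 333)
304: 3  (via 309)
306: 4  (via 309)
358: 9  (via 309)
325: 10  (via 309)
338: 11  (via 306)
359: 13  (via 358)
326: 13  (via 358)
Shortest route: 333 → 309 → 358 → 326 = 13 m.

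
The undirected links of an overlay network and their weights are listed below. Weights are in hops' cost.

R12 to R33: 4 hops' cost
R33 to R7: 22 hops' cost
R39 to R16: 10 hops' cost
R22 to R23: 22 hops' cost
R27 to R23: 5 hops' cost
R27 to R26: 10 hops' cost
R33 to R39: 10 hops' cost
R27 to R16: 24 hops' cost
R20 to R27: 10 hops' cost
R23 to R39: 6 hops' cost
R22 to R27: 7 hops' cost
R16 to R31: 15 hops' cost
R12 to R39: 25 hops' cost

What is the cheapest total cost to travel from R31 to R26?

Settle nodes by increasing distance from R31:
R31: 0
R16: 15  (via R31)
R39: 25  (via R16)
R23: 31  (via R39)
R33: 35  (via R39)
R27: 36  (via R23)
R12: 39  (via R33)
R22: 43  (via R27)
R20: 46  (via R27)
R26: 46  (via R27)
Shortest route: R31–R16–R39–R23–R27–R26 = 46 hops' cost.

46 hops' cost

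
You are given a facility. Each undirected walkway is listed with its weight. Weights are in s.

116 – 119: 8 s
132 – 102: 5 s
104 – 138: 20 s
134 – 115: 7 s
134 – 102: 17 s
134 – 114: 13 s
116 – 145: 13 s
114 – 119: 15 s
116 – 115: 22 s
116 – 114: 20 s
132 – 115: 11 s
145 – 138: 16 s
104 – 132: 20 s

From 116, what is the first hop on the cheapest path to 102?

115

Enumerating some paths:
116–115–134–102: 22+7+17 = 46
116–115–132–102: 22+11+5 = 38
Cheapest is 116–115–132–102 at 38 s.
So from 116 the first move is to 115.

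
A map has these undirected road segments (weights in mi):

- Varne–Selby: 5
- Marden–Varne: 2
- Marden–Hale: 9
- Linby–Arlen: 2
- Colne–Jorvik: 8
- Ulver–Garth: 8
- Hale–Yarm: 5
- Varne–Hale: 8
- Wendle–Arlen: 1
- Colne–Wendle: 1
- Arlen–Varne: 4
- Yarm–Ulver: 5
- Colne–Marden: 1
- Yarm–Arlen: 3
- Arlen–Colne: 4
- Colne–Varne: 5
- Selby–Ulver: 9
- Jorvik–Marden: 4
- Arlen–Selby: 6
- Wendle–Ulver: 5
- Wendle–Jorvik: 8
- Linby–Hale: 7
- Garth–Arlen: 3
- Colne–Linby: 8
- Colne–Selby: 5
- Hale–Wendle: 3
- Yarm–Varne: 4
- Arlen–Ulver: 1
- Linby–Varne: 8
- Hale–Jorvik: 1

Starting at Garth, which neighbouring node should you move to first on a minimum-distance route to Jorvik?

Arlen

Compare a few routes:
Garth → Arlen → Wendle → Hale → Jorvik: 3+1+3+1 = 8
Garth → Arlen → Yarm → Hale → Jorvik: 3+3+5+1 = 12
Garth → Arlen → Wendle → Colne → Marden → Jorvik: 3+1+1+1+4 = 10
Cheapest is Garth → Arlen → Wendle → Hale → Jorvik at 8 mi.
So from Garth the first move is to Arlen.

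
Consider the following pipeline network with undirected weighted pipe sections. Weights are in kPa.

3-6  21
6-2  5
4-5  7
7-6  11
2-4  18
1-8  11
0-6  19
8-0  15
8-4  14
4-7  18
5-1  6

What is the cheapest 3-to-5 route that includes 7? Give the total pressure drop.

57 kPa

Best 3 to 7: 3–6–7 costing 32
Shortest 7→5: 7–4–5 = 25
Total via 7: 32 + 25 = 57 kPa.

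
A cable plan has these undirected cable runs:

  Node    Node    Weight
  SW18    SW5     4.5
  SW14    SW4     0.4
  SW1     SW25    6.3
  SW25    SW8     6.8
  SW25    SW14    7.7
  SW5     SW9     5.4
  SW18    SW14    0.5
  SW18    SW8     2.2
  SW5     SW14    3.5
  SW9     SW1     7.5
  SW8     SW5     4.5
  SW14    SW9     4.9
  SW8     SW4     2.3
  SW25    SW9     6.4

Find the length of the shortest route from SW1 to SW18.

12.9

Settle nodes by increasing distance from SW1:
SW1: 0
SW25: 6.3  (via SW1)
SW9: 7.5  (via SW1)
SW14: 12.4  (via SW9)
SW4: 12.8  (via SW14)
SW5: 12.9  (via SW9)
SW18: 12.9  (via SW14)
Shortest route: SW1 → SW9 → SW14 → SW18 = 12.9.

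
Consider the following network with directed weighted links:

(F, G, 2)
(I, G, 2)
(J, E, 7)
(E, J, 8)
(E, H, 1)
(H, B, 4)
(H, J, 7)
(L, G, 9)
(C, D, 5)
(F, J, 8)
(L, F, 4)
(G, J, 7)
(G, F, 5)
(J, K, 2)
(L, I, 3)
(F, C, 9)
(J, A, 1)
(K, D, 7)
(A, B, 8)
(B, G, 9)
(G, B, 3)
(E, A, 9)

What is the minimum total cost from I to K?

11

Running Dijkstra from I:
I: 0
G: 2  (via I)
B: 5  (via G)
F: 7  (via G)
J: 9  (via G)
A: 10  (via J)
K: 11  (via J)
Shortest route: I → G → J → K = 11.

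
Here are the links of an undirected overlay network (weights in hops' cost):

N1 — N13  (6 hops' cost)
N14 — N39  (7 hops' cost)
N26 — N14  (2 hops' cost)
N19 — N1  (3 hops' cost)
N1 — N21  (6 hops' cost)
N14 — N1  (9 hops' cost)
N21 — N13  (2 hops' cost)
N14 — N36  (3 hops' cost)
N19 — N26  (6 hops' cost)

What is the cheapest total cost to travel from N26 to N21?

Candidate routes:
N26–N19–N1–N21: 6+3+6 = 15
N26–N19–N1–N13–N21: 6+3+6+2 = 17
N26–N14–N1–N13–N21: 2+9+6+2 = 19
N26–N14–N1–N21: 2+9+6 = 17
Cheapest is N26–N19–N1–N21 at 15 hops' cost.

15 hops' cost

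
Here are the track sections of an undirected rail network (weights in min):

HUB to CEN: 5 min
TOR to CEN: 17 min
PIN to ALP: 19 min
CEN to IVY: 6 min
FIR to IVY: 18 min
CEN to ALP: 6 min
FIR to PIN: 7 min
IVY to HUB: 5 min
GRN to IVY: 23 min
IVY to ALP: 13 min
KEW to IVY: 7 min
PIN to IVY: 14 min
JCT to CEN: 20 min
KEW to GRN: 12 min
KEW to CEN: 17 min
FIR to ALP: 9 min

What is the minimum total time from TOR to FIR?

Enumerating some paths:
TOR → CEN → ALP → FIR: 17+6+9 = 32
TOR → CEN → HUB → IVY → FIR: 17+5+5+18 = 45
TOR → CEN → IVY → FIR: 17+6+18 = 41
TOR → CEN → IVY → PIN → FIR: 17+6+14+7 = 44
Cheapest is TOR → CEN → ALP → FIR at 32 min.

32 min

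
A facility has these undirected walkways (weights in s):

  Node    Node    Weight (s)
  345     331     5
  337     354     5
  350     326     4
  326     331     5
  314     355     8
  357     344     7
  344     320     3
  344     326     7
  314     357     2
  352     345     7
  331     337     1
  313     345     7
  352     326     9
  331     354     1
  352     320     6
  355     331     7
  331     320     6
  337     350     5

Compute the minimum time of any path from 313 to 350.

18 s

Candidate routes:
313 - 345 - 352 - 326 - 350: 7+7+9+4 = 27
313 - 345 - 331 - 326 - 350: 7+5+5+4 = 21
313 - 345 - 331 - 354 - 337 - 350: 7+5+1+5+5 = 23
313 - 345 - 331 - 337 - 350: 7+5+1+5 = 18
The minimum is 18 s via 313 - 345 - 331 - 337 - 350.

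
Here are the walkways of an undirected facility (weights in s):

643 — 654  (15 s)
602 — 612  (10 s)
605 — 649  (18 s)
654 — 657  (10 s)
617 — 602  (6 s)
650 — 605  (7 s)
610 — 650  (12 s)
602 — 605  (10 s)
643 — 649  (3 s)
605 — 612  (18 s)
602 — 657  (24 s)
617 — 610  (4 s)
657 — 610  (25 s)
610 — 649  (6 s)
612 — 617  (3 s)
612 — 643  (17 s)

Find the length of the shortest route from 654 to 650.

Enumerating some paths:
654 - 643 - 649 - 605 - 650: 15+3+18+7 = 43
654 - 643 - 649 - 610 - 650: 15+3+6+12 = 36
The minimum is 36 s via 654 - 643 - 649 - 610 - 650.

36 s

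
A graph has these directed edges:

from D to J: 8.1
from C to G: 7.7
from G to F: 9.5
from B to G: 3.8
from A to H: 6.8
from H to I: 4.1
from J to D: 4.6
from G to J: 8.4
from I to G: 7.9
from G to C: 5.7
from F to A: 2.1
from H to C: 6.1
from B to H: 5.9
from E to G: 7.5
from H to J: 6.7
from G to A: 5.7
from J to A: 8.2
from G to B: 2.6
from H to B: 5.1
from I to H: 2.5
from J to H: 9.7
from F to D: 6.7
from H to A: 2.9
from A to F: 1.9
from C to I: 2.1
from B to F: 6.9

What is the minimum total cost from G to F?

Running Dijkstra from G:
G: 0
B: 2.6  (via G)
A: 5.7  (via G)
C: 5.7  (via G)
F: 7.6  (via A)
Shortest route: G → A → F = 7.6.

7.6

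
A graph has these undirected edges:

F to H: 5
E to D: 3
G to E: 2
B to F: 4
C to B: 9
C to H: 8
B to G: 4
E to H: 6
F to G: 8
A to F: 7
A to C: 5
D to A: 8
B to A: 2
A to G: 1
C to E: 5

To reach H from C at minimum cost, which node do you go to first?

Enumerating some paths:
C → A → G → E → H: 5+1+2+6 = 14
C → E → H: 5+6 = 11
C → H: 8 = 8
C → A → B → F → H: 5+2+4+5 = 16
The minimum is 8 via C → H.
So from C the first move is to H.

H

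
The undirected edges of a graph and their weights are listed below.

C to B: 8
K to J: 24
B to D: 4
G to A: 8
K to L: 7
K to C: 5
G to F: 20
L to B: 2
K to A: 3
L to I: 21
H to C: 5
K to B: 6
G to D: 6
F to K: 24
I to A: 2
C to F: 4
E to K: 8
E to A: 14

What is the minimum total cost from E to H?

18

Compare a few routes:
E - A - K - C - H: 14+3+5+5 = 27
E - K - L - B - C - H: 8+7+2+8+5 = 30
E - K - C - H: 8+5+5 = 18
E - K - B - C - H: 8+6+8+5 = 27
Cheapest is E - K - C - H at 18.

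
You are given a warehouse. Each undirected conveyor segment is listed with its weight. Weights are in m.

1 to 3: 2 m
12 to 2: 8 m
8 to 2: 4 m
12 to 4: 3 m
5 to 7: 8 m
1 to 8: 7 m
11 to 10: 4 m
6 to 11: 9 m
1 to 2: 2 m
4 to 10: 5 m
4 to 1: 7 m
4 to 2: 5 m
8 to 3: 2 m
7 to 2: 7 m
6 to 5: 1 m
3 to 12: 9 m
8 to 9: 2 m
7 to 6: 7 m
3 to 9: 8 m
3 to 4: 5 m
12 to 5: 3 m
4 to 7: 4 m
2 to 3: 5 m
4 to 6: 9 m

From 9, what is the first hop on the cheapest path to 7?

8

Candidate routes:
9–8–2–7: 2+4+7 = 13
9–8–3–1–2–7: 2+2+2+2+7 = 15
Cheapest is 9–8–2–7 at 13 m.
So from 9 the first move is to 8.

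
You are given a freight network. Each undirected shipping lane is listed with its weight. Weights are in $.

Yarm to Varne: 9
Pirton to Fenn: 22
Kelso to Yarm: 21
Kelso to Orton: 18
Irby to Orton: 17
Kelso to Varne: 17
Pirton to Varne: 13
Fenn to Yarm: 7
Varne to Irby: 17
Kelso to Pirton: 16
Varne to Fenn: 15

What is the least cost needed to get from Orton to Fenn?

Shortest distances from Orton:
Orton: 0
Irby: 17  (via Orton)
Kelso: 18  (via Orton)
Pirton: 34  (via Kelso)
Varne: 34  (via Irby)
Yarm: 39  (via Kelso)
Fenn: 46  (via Yarm)
Shortest route: Orton → Kelso → Yarm → Fenn = $46.

$46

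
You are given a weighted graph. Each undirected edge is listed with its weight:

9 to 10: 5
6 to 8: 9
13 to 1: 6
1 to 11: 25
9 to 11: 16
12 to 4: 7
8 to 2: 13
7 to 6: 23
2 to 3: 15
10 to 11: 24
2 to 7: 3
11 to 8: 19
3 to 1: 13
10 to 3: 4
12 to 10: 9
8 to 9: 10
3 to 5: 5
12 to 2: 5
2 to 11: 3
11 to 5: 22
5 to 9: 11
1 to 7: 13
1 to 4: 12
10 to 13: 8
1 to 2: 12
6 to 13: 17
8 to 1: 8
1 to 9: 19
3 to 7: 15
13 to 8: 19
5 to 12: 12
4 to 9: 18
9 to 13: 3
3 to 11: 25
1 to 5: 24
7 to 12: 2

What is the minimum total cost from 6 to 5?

Compare a few routes:
6 - 8 - 9 - 5: 9+10+11 = 30
6 - 13 - 9 - 5: 17+3+11 = 31
The minimum is 30 via 6 - 8 - 9 - 5.

30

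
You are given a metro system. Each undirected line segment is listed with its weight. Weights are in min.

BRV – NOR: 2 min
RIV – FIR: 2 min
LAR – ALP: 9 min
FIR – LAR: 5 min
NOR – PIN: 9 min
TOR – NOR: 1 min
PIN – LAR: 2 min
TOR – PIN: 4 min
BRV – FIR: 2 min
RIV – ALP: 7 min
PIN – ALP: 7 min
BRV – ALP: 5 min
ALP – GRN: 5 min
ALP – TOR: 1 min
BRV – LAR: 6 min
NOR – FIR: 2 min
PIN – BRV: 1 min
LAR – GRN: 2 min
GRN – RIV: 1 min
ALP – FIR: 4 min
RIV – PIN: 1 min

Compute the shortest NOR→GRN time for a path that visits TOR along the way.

7 min

Best NOR to TOR: NOR → TOR costing 1
Best TOR to GRN: TOR → ALP → GRN costing 6
Total via TOR: 1 + 6 = 7 min.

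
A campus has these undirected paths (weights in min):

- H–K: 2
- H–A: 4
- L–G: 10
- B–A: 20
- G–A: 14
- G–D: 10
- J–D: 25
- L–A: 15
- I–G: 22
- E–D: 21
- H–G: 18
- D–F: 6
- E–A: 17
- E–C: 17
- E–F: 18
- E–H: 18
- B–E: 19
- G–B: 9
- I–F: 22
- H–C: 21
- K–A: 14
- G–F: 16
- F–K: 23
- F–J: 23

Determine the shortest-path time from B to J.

Running Dijkstra from B:
B: 0
G: 9  (via B)
D: 19  (via G)
E: 19  (via B)
L: 19  (via G)
A: 20  (via B)
H: 24  (via A)
F: 25  (via G)
K: 26  (via H)
I: 31  (via G)
C: 36  (via E)
J: 44  (via D)
Shortest route: B–G–D–J = 44 min.

44 min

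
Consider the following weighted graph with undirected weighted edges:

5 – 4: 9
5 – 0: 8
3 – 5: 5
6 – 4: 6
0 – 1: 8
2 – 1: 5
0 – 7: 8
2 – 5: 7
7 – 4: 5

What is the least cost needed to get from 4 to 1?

21

Settle nodes by increasing distance from 4:
4: 0
7: 5  (via 4)
6: 6  (via 4)
5: 9  (via 4)
0: 13  (via 7)
3: 14  (via 5)
2: 16  (via 5)
1: 21  (via 0)
Shortest route: 4–7–0–1 = 21.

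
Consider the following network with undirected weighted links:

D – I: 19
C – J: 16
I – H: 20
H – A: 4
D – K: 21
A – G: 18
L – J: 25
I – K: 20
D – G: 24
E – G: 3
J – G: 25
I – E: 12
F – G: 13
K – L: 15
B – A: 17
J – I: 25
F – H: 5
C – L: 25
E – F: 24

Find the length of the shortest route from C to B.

76

Compare a few routes:
C–J–G–F–H–A–B: 16+25+13+5+4+17 = 80
C–J–G–A–B: 16+25+18+17 = 76
Cheapest is C–J–G–A–B at 76.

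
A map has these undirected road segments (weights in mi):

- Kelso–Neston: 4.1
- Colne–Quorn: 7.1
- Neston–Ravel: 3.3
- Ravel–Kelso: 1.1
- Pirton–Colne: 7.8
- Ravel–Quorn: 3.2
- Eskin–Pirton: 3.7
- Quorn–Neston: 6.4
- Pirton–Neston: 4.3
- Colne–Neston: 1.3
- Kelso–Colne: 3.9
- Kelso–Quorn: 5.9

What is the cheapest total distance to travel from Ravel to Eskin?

Shortest distances from Ravel:
Ravel: 0
Kelso: 1.1  (via Ravel)
Quorn: 3.2  (via Ravel)
Neston: 3.3  (via Ravel)
Colne: 4.6  (via Neston)
Pirton: 7.6  (via Neston)
Eskin: 11.3  (via Pirton)
Shortest route: Ravel–Neston–Pirton–Eskin = 11.3 mi.

11.3 mi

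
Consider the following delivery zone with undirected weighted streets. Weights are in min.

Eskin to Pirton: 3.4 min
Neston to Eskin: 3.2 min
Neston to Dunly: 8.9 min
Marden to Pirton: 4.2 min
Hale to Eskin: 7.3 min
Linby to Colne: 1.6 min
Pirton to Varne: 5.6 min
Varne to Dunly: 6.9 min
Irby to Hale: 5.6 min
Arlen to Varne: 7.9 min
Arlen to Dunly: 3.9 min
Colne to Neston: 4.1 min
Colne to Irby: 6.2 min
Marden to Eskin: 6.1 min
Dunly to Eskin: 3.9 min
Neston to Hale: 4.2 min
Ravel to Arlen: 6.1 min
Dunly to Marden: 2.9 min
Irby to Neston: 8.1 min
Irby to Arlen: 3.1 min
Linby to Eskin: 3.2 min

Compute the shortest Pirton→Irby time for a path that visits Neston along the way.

14.7 min

Shortest Pirton→Neston: Pirton → Eskin → Neston = 6.6
Shortest Neston→Irby: Neston → Irby = 8.1
Total via Neston: 6.6 + 8.1 = 14.7 min.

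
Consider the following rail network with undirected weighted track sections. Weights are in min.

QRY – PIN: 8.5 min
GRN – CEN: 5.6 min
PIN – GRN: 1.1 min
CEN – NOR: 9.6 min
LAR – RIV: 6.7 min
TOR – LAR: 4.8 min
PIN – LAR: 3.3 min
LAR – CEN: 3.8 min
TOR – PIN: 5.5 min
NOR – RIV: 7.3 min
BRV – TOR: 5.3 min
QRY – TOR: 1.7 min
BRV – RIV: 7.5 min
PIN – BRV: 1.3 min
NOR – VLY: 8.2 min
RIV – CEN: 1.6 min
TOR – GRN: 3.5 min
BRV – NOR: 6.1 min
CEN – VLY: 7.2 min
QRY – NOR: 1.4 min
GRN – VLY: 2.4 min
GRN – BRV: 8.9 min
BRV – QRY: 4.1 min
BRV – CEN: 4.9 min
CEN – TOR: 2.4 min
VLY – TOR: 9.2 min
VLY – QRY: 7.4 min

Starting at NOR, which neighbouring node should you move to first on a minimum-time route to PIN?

QRY

Enumerating some paths:
NOR → BRV → PIN: 6.1+1.3 = 7.4
NOR → QRY → BRV → PIN: 1.4+4.1+1.3 = 6.8
NOR → QRY → TOR → PIN: 1.4+1.7+5.5 = 8.6
NOR → QRY → TOR → GRN → PIN: 1.4+1.7+3.5+1.1 = 7.7
Cheapest is NOR → QRY → BRV → PIN at 6.8 min.
So from NOR the first move is to QRY.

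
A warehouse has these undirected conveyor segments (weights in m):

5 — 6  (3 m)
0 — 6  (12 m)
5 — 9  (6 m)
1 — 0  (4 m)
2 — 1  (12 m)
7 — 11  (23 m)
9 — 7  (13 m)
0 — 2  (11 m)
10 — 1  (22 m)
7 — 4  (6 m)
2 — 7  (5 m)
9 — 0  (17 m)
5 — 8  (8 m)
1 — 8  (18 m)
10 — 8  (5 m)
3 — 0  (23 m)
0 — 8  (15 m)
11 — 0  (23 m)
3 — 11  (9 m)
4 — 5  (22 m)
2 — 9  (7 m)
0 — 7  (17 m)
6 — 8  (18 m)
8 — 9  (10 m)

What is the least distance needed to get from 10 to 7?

Compare a few routes:
10–8–9–7: 5+10+13 = 28
10–8–9–2–7: 5+10+7+5 = 27
Cheapest is 10–8–9–2–7 at 27 m.

27 m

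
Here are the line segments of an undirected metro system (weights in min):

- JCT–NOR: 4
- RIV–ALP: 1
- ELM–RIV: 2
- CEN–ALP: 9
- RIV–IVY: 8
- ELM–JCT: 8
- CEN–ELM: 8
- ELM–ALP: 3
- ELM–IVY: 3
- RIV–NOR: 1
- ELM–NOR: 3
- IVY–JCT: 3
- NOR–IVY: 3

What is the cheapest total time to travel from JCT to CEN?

14 min

Shortest distances from JCT:
JCT: 0
IVY: 3  (via JCT)
NOR: 4  (via JCT)
RIV: 5  (via NOR)
ELM: 6  (via IVY)
ALP: 6  (via RIV)
CEN: 14  (via ELM)
Shortest route: JCT–IVY–ELM–CEN = 14 min.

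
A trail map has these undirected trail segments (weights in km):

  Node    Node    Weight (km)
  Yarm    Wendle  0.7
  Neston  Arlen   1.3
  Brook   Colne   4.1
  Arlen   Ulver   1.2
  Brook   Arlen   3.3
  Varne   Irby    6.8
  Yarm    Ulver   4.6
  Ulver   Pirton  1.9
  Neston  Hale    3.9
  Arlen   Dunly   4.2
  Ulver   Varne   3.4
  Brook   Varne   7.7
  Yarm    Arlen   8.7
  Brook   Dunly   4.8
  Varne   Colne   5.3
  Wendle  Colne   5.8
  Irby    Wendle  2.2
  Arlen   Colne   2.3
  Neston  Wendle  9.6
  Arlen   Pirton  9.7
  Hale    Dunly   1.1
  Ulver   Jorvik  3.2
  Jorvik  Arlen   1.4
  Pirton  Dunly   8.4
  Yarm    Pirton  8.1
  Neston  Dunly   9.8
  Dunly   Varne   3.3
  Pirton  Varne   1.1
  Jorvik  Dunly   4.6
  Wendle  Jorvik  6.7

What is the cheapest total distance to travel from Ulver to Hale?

Shortest distances from Ulver:
Ulver: 0
Arlen: 1.2  (via Ulver)
Pirton: 1.9  (via Ulver)
Neston: 2.5  (via Arlen)
Jorvik: 2.6  (via Arlen)
Varne: 3  (via Pirton)
Colne: 3.5  (via Arlen)
Brook: 4.5  (via Arlen)
Yarm: 4.6  (via Ulver)
Wendle: 5.3  (via Yarm)
Dunly: 5.4  (via Arlen)
Hale: 6.4  (via Neston)
Shortest route: Ulver–Arlen–Neston–Hale = 6.4 km.

6.4 km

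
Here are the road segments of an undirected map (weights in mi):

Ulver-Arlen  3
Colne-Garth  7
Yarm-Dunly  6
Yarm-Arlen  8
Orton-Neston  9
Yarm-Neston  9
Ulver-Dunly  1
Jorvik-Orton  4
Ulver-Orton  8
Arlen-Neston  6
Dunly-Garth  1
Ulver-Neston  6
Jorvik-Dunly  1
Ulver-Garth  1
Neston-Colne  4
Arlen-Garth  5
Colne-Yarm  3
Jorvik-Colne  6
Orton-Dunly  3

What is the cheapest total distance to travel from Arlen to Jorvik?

Running Dijkstra from Arlen:
Arlen: 0
Ulver: 3  (via Arlen)
Garth: 4  (via Ulver)
Dunly: 4  (via Ulver)
Jorvik: 5  (via Dunly)
Shortest route: Arlen → Ulver → Dunly → Jorvik = 5 mi.

5 mi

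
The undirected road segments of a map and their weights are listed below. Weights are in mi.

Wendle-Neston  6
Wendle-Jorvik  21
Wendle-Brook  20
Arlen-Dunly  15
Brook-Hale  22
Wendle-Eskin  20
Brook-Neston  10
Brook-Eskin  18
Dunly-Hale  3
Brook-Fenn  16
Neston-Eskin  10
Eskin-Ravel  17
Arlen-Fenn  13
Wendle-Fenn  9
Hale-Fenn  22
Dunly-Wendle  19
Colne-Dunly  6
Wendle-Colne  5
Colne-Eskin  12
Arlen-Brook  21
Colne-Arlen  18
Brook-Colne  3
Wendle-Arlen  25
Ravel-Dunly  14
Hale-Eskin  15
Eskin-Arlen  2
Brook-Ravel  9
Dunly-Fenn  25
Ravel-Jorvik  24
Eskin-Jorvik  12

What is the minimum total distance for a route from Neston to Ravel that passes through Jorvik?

46 mi

Shortest Neston→Jorvik: Neston–Eskin–Jorvik = 22
Best Jorvik to Ravel: Jorvik–Ravel costing 24
Total via Jorvik: 22 + 24 = 46 mi.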